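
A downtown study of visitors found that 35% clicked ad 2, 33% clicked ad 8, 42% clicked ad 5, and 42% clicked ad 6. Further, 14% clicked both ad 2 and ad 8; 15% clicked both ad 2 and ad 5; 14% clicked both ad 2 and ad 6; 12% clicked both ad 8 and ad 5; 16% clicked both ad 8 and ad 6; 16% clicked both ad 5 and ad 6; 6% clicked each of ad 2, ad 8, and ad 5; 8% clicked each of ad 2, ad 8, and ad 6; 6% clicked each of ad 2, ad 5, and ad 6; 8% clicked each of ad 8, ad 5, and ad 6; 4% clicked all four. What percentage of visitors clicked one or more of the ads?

89%

By inclusion–exclusion:
P(at least one) = 35 + 33 + 42 + 42 − 14 − 15 − 14 − 12 − 16 − 16 + 6 + 8 + 6 + 8 − 4 = 89%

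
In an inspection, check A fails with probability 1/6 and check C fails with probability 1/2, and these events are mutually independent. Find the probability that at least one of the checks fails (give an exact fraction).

7/12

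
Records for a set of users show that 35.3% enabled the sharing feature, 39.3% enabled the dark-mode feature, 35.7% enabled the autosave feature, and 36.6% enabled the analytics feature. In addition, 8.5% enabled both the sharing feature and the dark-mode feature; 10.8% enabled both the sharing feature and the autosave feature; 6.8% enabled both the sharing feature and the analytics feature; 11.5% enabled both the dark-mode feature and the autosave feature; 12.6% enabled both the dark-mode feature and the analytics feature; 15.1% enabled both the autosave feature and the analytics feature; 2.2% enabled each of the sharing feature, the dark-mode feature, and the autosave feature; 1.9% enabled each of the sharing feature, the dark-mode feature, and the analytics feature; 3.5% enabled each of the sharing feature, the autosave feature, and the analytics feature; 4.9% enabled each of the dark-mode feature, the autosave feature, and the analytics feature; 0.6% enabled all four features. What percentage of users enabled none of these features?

Inclusion–exclusion gives
P(at least one) = 35.3 + 39.3 + 35.7 + 36.6 − 8.5 − 10.8 − 6.8 − 11.5 − 12.6 − 15.1 + 2.2 + 1.9 + 3.5 + 4.9 − 0.6 = 93.5%
P(none) = 100% − 93.5% = 6.5%

6.5%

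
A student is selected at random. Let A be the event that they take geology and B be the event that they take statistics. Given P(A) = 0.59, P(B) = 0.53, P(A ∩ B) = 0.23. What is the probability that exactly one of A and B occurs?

0.66

By inclusion–exclusion (exactly-one form):
P(exactly one) = 0.59 + 0.53 − 2·0.23 = 0.66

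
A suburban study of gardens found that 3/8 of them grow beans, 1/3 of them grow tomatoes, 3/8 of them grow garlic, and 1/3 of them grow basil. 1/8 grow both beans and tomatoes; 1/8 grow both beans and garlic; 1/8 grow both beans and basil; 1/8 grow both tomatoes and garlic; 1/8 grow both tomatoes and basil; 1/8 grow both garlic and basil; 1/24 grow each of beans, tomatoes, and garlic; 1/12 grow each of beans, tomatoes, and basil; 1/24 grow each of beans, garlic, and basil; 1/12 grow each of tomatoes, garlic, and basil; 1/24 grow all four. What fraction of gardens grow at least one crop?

7/8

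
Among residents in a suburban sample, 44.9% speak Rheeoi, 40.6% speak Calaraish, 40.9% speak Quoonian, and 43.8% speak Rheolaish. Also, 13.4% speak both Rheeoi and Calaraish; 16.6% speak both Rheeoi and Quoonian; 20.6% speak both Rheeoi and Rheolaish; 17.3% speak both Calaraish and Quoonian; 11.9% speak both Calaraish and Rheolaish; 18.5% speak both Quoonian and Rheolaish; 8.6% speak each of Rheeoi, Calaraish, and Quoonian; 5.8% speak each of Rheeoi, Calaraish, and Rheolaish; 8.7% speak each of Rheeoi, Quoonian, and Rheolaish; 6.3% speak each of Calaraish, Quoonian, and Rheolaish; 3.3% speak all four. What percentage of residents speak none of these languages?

Inclusion–exclusion gives
P(≥1) = 44.9 + 40.6 + 40.9 + 43.8 − 13.4 − 16.6 − 20.6 − 17.3 − 11.9 − 18.5 + 8.6 + 5.8 + 8.7 + 6.3 − 3.3 = 98.0%
P(none) = 100% − 98.0% = 2.0%

2.0%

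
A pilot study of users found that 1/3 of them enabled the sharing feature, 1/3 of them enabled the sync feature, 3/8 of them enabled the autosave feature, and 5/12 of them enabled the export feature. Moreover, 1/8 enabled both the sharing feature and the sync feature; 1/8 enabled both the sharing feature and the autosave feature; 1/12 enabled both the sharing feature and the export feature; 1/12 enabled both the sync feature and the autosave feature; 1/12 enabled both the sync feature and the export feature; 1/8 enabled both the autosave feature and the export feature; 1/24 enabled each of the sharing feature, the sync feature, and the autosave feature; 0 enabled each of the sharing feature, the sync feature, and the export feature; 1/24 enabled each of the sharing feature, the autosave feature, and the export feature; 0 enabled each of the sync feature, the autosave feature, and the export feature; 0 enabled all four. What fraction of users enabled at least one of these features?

11/12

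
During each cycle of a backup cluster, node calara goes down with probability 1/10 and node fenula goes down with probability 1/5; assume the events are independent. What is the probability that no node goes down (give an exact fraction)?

18/25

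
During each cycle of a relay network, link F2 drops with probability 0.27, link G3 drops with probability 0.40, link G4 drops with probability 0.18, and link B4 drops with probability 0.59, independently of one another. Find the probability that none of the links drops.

Independence gives P(none) = ∏(1 − pᵢ).
P(none) = (1 − 0.27) × (1 − 0.40) × (1 − 0.18) × (1 − 0.59) = 0.73 × 0.60 × 0.82 × 0.41 = 0.1472556

0.1472556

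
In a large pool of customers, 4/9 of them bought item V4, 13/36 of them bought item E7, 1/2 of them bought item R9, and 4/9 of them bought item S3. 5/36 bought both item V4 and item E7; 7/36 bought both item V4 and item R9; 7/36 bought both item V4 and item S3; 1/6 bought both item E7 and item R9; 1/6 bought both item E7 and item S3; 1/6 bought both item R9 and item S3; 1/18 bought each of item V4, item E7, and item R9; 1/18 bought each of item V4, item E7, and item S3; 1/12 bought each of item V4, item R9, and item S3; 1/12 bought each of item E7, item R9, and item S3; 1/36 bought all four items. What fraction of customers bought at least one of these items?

P(at least one) = 4/9 + 13/36 + 1/2 + 4/9 − 5/36 − 7/36 − 7/36 − 1/6 − 1/6 − 1/6 + 1/18 + 1/18 + 1/12 + 1/12 − 1/36 = 35/36

35/36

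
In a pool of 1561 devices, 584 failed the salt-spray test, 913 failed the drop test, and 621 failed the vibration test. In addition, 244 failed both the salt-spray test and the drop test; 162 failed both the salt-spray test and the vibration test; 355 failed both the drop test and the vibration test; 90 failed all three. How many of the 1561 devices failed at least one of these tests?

N(≥1) = 584 + 913 + 621 − 244 − 162 − 355 + 90 = 1447

1447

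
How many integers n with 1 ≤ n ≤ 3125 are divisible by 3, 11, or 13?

1377

1041 + 284 + 240 − 94 − 80 − 21 + 7 = 1377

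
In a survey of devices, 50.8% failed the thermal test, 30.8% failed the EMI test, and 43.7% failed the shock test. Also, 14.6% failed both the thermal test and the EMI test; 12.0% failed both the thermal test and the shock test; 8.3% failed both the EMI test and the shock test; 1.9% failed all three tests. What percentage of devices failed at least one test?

92.3%

Using inclusion–exclusion:
P(union) = 50.8 + 30.8 + 43.7 − 14.6 − 12.0 − 8.3 + 1.9 = 92.3%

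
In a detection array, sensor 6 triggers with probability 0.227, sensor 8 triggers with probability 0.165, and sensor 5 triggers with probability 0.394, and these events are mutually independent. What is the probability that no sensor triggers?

P(none) = (1 − 0.227) × (1 − 0.165) × (1 − 0.394) = 0.773 × 0.835 × 0.606 = 0.39114573

0.39114573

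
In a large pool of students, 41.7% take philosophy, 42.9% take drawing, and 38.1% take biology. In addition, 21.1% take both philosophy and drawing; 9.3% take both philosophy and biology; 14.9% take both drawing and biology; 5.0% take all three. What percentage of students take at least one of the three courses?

82.4%

P(union) = 41.7 + 42.9 + 38.1 − 21.1 − 9.3 − 14.9 + 5.0 = 82.4%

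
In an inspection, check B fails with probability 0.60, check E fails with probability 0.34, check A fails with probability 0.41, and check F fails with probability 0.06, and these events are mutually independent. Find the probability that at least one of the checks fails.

0.8535856

P(none) = (1 − 0.60) × (1 − 0.34) × (1 − 0.41) × (1 − 0.06) = 0.40 × 0.66 × 0.59 × 0.94 = 0.1464144
P(at least one) = 1 − 0.1464144 = 0.8535856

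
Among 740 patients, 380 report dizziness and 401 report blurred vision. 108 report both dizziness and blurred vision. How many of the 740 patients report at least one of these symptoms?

673

Using inclusion–exclusion:
|union| = 380 + 401 − 108 = 673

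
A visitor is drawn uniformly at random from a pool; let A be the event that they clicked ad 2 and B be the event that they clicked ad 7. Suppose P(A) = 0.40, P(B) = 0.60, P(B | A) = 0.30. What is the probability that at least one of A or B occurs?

P(A ∩ B) = P(A)·P(B|A) = 0.40 × 0.30 = 0.12
By inclusion-exclusion,
P(A ∪ B) = 0.40 + 0.60 − 0.12 = 0.88

0.88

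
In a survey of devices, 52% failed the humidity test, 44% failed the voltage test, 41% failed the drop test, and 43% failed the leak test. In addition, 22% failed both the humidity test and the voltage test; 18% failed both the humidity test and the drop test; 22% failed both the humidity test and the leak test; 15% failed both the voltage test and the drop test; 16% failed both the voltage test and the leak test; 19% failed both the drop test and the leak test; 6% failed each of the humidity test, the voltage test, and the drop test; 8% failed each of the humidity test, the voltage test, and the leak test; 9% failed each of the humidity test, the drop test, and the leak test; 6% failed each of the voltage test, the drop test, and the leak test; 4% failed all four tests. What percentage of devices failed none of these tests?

Apply inclusion-exclusion:
P(union) = 52 + 44 + 41 + 43 − 22 − 18 − 22 − 15 − 16 − 19 + 6 + 8 + 9 + 6 − 4 = 93%
P(none) = 100% − 93% = 7%

7%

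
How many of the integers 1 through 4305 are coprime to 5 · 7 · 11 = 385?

2683

861 + 615 + 391 − 123 − 78 − 55 + 11 = 1622
4305 − 1622 = 2683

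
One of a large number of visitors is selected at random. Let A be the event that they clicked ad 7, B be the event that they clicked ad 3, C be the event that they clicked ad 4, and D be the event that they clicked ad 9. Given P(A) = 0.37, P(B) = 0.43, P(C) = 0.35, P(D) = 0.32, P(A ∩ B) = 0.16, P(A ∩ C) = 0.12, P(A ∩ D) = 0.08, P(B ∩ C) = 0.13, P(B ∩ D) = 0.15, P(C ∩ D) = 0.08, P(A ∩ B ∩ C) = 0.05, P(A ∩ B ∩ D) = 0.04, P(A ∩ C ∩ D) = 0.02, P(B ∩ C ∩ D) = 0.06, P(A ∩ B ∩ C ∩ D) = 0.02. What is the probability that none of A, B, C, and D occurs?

Using inclusion–exclusion:
P(A ∪ B ∪ C ∪ D) = 0.37 + 0.43 + 0.35 + 0.32 − 0.16 − 0.12 − 0.08 − 0.13 − 0.15 − 0.08 + 0.05 + 0.04 + 0.02 + 0.06 − 0.02 = 0.90
P(none) = 1 − 0.90 = 0.10

0.10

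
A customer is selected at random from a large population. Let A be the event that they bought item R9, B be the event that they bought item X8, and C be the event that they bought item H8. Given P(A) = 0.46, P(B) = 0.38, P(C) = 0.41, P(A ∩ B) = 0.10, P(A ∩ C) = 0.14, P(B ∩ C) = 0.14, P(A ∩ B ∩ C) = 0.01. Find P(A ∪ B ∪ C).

0.88

P(A ∪ B ∪ C) = 0.46 + 0.38 + 0.41 − 0.10 − 0.14 − 0.14 + 0.01 = 0.88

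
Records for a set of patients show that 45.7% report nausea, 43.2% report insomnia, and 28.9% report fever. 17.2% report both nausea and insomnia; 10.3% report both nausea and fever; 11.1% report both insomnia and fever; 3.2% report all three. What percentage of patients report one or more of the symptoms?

82.4%

Apply inclusion-exclusion:
P(≥1) = 45.7 + 43.2 + 28.9 − 17.2 − 10.3 − 11.1 + 3.2 = 82.4%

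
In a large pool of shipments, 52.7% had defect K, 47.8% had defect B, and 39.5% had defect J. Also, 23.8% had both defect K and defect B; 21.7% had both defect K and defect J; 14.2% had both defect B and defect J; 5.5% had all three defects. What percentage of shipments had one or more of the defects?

85.8%

Using inclusion–exclusion:
P(at least one) = 52.7 + 47.8 + 39.5 − 23.8 − 21.7 − 14.2 + 5.5 = 85.8%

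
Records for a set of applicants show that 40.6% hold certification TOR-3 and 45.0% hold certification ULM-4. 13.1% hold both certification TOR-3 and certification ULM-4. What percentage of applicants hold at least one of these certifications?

72.5%

Using inclusion–exclusion:
P(union) = 40.6 + 45.0 − 13.1 = 72.5%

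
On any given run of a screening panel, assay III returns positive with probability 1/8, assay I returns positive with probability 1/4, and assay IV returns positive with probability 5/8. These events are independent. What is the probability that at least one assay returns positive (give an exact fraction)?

193/256

P(none) = (1 − 1/8) × (1 − 1/4) × (1 − 5/8) = 7/8 × 3/4 × 3/8 = 63/256
P(at least one) = 1 − 63/256 = 193/256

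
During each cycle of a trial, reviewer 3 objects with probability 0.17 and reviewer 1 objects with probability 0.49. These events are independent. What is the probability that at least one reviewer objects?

0.5767

Independence gives P(none) = ∏(1 − pᵢ).
P(none) = (1 − 0.17) × (1 − 0.49) = 0.83 × 0.51 = 0.4233
P(at least one) = 1 − 0.4233 = 0.5767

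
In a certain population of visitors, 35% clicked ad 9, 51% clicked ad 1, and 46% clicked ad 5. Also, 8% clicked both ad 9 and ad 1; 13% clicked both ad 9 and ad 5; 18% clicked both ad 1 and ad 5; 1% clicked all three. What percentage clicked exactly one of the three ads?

57%

Using the inclusion–exclusion count for exactly one event:
P(exactly one) = 35 + 51 + 46 − 2·8 − 2·13 − 2·18 + 3·1 = 57%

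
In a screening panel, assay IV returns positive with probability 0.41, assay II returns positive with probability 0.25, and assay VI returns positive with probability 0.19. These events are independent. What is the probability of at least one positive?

0.641575

P(none) = (1 − 0.41) × (1 − 0.25) × (1 − 0.19) = 0.59 × 0.75 × 0.81 = 0.358425
P(at least one) = 1 − 0.358425 = 0.641575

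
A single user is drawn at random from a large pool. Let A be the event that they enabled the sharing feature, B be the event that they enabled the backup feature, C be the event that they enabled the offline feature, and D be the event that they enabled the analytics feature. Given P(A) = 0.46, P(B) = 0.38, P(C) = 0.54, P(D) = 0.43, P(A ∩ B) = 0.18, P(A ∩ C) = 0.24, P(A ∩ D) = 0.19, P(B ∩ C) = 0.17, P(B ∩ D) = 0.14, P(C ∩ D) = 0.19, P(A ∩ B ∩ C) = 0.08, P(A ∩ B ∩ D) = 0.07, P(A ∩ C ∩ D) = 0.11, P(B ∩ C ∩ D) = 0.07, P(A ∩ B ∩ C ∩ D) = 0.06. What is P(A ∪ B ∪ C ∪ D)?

By inclusion–exclusion:
P(A ∪ B ∪ C ∪ D) = 0.46 + 0.38 + 0.54 + 0.43 − 0.18 − 0.24 − 0.19 − 0.17 − 0.14 − 0.19 + 0.08 + 0.07 + 0.11 + 0.07 − 0.06 = 0.97

0.97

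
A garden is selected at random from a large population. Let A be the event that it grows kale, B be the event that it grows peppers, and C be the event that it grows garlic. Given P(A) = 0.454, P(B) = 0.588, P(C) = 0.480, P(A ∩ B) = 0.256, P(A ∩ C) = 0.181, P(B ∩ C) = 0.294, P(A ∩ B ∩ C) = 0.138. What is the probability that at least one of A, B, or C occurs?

Inclusion–exclusion gives
P(A ∪ B ∪ C) = 0.454 + 0.588 + 0.480 − 0.256 − 0.181 − 0.294 + 0.138 = 0.929

0.929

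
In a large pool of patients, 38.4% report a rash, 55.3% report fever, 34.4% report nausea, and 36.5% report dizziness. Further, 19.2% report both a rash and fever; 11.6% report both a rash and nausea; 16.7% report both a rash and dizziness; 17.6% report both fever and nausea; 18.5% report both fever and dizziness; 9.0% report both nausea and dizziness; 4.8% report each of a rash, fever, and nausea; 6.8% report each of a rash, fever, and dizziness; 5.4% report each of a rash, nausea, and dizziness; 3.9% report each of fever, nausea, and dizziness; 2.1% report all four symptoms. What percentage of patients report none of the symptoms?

9.2%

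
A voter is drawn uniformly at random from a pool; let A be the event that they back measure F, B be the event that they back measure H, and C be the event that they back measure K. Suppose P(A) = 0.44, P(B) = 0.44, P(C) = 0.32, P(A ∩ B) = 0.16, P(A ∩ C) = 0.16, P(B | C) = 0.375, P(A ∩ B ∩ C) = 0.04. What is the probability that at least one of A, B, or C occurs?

P(B ∩ C) = P(C)·P(B|C) = 0.32 × 0.375 = 0.12
By inclusion-exclusion,
P(A ∪ B ∪ C) = 0.44 + 0.44 + 0.32 − 0.16 − 0.16 − 0.12 + 0.04 = 0.80

0.80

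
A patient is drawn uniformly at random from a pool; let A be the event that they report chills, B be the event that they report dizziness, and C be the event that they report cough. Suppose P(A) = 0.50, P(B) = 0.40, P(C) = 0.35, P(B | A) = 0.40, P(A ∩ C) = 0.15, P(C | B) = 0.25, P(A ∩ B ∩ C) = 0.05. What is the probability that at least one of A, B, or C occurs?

0.85

P(A ∩ B) = P(A)·P(B|A) = 0.50 × 0.40 = 0.20
P(B ∩ C) = P(B)·P(C|B) = 0.40 × 0.25 = 0.10
By inclusion–exclusion:
P(A ∪ B ∪ C) = 0.50 + 0.40 + 0.35 − 0.20 − 0.15 − 0.10 + 0.05 = 0.85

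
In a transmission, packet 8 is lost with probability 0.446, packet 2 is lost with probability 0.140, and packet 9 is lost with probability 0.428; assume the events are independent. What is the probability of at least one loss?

0.72747632

P(none) = (1 − 0.446) × (1 − 0.140) × (1 − 0.428) = 0.554 × 0.860 × 0.572 = 0.27252368
P(at least one) = 1 − 0.27252368 = 0.72747632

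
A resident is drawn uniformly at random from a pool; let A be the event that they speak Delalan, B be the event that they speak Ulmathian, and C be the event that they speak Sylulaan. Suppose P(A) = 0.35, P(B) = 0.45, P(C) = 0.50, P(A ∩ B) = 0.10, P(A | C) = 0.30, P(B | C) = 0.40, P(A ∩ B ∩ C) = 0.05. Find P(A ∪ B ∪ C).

P(A ∩ C) = P(C)·P(A|C) = 0.50 × 0.30 = 0.15
P(B ∩ C) = P(C)·P(B|C) = 0.50 × 0.40 = 0.20
Using inclusion–exclusion:
P(A ∪ B ∪ C) = 0.35 + 0.45 + 0.50 − 0.10 − 0.15 − 0.20 + 0.05 = 0.90

0.90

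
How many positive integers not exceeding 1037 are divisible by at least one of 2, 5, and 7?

Apply inclusion-exclusion:
518 + 207 + 148 − 103 − 74 − 29 + 14 = 681

681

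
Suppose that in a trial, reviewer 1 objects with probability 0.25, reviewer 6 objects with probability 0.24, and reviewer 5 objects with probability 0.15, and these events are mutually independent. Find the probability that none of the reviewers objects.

0.4845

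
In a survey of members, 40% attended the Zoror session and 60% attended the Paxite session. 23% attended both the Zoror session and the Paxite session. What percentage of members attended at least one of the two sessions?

77%

P(at least one) = 40 + 60 − 23 = 77%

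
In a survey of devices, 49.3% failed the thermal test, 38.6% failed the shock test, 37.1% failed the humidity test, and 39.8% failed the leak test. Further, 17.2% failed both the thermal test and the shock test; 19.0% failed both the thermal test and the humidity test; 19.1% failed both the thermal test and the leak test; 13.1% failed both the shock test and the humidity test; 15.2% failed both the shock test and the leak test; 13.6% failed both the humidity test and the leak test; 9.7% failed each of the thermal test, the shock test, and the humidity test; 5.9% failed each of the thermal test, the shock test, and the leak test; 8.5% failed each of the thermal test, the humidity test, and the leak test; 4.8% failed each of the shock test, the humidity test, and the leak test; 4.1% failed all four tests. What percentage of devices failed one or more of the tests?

92.4%

P(union) = 49.3 + 38.6 + 37.1 + 39.8 − 17.2 − 19.0 − 19.1 − 13.1 − 15.2 − 13.6 + 9.7 + 5.9 + 8.5 + 4.8 − 4.1 = 92.4%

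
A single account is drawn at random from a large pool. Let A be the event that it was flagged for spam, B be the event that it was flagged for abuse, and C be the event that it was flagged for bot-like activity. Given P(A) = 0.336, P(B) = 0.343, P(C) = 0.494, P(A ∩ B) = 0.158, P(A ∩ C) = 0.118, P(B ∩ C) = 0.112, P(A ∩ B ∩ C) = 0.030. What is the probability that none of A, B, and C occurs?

0.185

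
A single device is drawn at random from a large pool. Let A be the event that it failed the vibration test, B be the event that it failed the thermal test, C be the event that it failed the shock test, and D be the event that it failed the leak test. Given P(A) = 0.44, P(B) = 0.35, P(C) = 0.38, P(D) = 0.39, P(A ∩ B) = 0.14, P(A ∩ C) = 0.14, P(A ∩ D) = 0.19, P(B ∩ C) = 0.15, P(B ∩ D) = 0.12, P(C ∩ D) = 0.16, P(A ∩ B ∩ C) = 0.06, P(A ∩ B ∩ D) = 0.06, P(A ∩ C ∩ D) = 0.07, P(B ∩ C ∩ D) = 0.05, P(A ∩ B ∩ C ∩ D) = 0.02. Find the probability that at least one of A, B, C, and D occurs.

P(A ∪ B ∪ C ∪ D) = 0.44 + 0.35 + 0.38 + 0.39 − 0.14 − 0.14 − 0.19 − 0.15 − 0.12 − 0.16 + 0.06 + 0.06 + 0.07 + 0.05 − 0.02 = 0.88

0.88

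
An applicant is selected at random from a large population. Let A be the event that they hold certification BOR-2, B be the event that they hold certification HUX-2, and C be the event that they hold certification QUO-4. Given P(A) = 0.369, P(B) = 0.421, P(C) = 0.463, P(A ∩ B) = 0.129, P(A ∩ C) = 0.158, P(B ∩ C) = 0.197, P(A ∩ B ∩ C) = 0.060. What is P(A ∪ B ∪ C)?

Using inclusion–exclusion:
P(A ∪ B ∪ C) = 0.369 + 0.421 + 0.463 − 0.129 − 0.158 − 0.197 + 0.060 = 0.829

0.829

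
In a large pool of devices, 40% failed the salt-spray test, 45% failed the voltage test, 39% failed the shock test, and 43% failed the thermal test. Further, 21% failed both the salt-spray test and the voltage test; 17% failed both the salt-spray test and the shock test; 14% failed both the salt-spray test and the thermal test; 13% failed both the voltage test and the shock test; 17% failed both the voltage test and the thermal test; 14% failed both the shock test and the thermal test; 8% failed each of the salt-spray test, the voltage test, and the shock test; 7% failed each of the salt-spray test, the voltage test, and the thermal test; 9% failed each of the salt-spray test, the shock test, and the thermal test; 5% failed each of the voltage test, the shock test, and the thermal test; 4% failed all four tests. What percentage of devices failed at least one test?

P(≥1) = 40 + 45 + 39 + 43 − 21 − 17 − 14 − 13 − 17 − 14 + 8 + 7 + 9 + 5 − 4 = 96%

96%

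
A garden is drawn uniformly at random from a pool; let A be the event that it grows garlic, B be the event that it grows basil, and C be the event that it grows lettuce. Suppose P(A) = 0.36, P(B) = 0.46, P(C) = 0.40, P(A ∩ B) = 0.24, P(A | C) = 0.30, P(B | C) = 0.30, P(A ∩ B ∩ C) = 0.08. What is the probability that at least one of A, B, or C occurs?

P(A ∩ C) = P(C)·P(A|C) = 0.40 × 0.30 = 0.12
P(B ∩ C) = P(C)·P(B|C) = 0.40 × 0.30 = 0.12
P(A ∪ B ∪ C) = 0.36 + 0.46 + 0.40 − 0.24 − 0.12 − 0.12 + 0.08 = 0.82

0.82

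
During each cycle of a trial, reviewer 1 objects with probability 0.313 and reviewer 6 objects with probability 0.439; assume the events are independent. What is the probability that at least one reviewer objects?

P(none) = (1 − 0.313) × (1 − 0.439) = 0.687 × 0.561 = 0.385407
P(at least one) = 1 − 0.385407 = 0.614593

0.614593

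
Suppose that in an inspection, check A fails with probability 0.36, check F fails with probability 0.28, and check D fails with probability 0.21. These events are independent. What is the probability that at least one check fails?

0.635968

P(none) = (1 − 0.36) × (1 − 0.28) × (1 − 0.21) = 0.64 × 0.72 × 0.79 = 0.364032
P(at least one) = 1 − 0.364032 = 0.635968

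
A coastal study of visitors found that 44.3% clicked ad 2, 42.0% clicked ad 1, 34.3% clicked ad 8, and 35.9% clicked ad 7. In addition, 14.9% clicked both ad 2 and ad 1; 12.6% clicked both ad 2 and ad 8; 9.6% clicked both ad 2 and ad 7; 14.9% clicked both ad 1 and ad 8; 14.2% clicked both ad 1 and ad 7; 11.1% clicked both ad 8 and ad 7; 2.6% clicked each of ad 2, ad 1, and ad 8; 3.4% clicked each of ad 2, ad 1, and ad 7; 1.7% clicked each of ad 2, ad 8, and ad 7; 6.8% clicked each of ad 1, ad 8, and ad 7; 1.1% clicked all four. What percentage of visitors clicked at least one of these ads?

92.6%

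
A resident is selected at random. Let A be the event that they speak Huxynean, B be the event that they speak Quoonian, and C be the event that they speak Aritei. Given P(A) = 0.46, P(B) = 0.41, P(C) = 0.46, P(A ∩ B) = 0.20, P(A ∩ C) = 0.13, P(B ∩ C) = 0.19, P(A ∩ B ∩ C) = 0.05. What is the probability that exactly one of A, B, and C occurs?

Using the inclusion–exclusion count for exactly one event:
P(exactly one) = 0.46 + 0.41 + 0.46 − 2·0.20 − 2·0.13 − 2·0.19 + 3·0.05 = 0.44

0.44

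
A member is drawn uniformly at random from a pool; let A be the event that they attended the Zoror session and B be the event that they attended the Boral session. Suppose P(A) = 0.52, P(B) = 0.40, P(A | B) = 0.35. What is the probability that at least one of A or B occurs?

0.78

P(A ∩ B) = P(B)·P(A|B) = 0.40 × 0.35 = 0.14
Apply inclusion-exclusion:
P(A ∪ B) = 0.52 + 0.40 − 0.14 = 0.78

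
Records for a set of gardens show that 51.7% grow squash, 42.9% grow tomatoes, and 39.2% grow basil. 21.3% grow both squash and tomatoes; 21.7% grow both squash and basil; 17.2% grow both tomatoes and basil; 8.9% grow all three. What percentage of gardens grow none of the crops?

P(union) = 51.7 + 42.9 + 39.2 − 21.3 − 21.7 − 17.2 + 8.9 = 82.5%
P(none) = 100% − 82.5% = 17.5%

17.5%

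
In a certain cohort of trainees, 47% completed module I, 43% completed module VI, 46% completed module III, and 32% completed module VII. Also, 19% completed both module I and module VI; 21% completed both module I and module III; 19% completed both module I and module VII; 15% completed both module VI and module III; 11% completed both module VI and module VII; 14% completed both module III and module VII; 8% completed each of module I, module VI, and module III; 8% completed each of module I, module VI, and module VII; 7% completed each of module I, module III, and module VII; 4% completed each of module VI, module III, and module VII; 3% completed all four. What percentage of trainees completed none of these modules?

7%

By inclusion–exclusion:
P(union) = 47 + 43 + 46 + 32 − 19 − 21 − 19 − 15 − 11 − 14 + 8 + 8 + 7 + 4 − 3 = 93%
P(none) = 100% − 93% = 7%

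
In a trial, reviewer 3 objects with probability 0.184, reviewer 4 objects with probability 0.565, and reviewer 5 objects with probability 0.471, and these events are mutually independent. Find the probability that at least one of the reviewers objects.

0.81222616

Independence gives P(none) = ∏(1 − pᵢ).
P(none) = (1 − 0.184) × (1 − 0.565) × (1 − 0.471) = 0.816 × 0.435 × 0.529 = 0.18777384
P(at least one) = 1 − 0.18777384 = 0.81222616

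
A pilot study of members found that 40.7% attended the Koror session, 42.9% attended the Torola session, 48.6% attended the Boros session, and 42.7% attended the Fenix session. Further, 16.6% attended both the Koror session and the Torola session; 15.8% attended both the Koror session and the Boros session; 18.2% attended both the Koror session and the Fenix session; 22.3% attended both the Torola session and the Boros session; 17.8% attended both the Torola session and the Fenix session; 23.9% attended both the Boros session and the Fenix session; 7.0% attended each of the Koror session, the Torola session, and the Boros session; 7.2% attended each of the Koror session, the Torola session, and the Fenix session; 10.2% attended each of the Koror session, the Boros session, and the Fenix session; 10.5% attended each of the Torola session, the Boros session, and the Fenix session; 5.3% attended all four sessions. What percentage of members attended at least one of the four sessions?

Inclusion–exclusion gives
P(≥1) = 40.7 + 42.9 + 48.6 + 42.7 − 16.6 − 15.8 − 18.2 − 22.3 − 17.8 − 23.9 + 7.0 + 7.2 + 10.2 + 10.5 − 5.3 = 89.9%

89.9%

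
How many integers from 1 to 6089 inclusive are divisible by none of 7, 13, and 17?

Inclusion–exclusion gives
⌊6089/7⌋ + ⌊6089/13⌋ + ⌊6089/17⌋ − ⌊6089/91⌋ − ⌊6089/119⌋ − ⌊6089/221⌋ + ⌊6089/1547⌋ = 869 + 468 + 358 − 66 − 51 − 27 + 3 = 1554
6089 − 1554 = 4535

4535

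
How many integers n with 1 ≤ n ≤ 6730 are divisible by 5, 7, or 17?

2386

Using inclusion–exclusion:
floor(6730/5) + floor(6730/7) + floor(6730/17) − floor(6730/35) − floor(6730/85) − floor(6730/119) + floor(6730/595) = 1346 + 961 + 395 − 192 − 79 − 56 + 11 = 2386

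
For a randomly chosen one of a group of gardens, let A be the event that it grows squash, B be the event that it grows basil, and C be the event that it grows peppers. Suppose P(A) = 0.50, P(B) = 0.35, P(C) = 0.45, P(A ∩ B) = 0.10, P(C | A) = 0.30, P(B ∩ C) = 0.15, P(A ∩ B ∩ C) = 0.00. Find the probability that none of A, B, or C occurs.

P(A ∩ C) = P(A)·P(C|A) = 0.50 × 0.30 = 0.15
P(A ∪ B ∪ C) = 0.50 + 0.35 + 0.45 − 0.10 − 0.15 − 0.15 + 0.00 = 0.90
P(none) = 1 − 0.90 = 0.10

0.10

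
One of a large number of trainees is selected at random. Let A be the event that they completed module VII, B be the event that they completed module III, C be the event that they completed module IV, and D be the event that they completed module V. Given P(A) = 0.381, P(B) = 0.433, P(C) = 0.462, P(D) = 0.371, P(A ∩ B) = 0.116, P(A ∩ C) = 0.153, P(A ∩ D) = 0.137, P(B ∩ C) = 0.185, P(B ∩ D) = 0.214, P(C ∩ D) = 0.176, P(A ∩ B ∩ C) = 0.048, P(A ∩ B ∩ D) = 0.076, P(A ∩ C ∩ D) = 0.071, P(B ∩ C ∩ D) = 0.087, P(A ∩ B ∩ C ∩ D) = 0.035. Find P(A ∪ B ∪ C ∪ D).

0.913

P(A ∪ B ∪ C ∪ D) = 0.381 + 0.433 + 0.462 + 0.371 − 0.116 − 0.153 − 0.137 − 0.185 − 0.214 − 0.176 + 0.048 + 0.076 + 0.071 + 0.087 − 0.035 = 0.913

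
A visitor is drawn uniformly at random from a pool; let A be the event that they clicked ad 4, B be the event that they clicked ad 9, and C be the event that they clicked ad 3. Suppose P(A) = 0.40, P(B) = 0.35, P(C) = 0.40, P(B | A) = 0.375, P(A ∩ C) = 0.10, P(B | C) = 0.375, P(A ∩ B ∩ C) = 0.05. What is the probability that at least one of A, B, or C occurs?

P(A ∩ B) = P(A)·P(B|A) = 0.40 × 0.375 = 0.15
P(B ∩ C) = P(C)·P(B|C) = 0.40 × 0.375 = 0.15
P(A ∪ B ∪ C) = 0.40 + 0.35 + 0.40 − 0.15 − 0.10 − 0.15 + 0.05 = 0.80

0.80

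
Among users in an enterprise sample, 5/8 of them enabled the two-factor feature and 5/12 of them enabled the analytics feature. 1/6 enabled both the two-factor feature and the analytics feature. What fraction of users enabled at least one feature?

By inclusion-exclusion,
P(union) = 5/8 + 5/12 − 1/6 = 7/8

7/8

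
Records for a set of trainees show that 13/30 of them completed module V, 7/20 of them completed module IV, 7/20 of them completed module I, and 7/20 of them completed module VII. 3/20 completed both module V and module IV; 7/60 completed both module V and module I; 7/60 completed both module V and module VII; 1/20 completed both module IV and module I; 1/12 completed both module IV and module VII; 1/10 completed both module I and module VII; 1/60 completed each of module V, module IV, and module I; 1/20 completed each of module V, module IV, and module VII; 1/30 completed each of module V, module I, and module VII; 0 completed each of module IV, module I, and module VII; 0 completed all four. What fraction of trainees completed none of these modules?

P(≥1) = 13/30 + 7/20 + 7/20 + 7/20 − 3/20 − 7/60 − 7/60 − 1/20 − 1/12 − 1/10 + 1/60 + 1/20 + 1/30 + 0 − 0 = 29/30
P(none) = 1 − 29/30 = 1/30

1/30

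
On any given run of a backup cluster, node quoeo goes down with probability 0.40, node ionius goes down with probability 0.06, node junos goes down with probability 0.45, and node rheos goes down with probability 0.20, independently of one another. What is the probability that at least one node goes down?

P(none) = (1 − 0.40) × (1 − 0.06) × (1 − 0.45) × (1 − 0.20) = 0.60 × 0.94 × 0.55 × 0.80 = 0.24816
P(at least one) = 1 − 0.24816 = 0.75184

0.75184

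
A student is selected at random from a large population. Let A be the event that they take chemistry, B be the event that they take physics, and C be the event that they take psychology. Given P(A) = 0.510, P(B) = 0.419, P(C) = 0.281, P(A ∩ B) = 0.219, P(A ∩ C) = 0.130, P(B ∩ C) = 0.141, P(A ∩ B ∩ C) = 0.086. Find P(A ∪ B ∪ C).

0.806

P(A ∪ B ∪ C) = 0.510 + 0.419 + 0.281 − 0.219 − 0.130 − 0.141 + 0.086 = 0.806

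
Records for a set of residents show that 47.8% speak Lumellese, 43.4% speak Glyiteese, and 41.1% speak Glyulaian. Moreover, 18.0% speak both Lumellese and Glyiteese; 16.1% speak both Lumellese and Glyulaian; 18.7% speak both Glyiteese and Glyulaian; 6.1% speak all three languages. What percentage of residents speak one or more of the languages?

Inclusion–exclusion gives
P(union) = 47.8 + 43.4 + 41.1 − 18.0 − 16.1 − 18.7 + 6.1 = 85.6%

85.6%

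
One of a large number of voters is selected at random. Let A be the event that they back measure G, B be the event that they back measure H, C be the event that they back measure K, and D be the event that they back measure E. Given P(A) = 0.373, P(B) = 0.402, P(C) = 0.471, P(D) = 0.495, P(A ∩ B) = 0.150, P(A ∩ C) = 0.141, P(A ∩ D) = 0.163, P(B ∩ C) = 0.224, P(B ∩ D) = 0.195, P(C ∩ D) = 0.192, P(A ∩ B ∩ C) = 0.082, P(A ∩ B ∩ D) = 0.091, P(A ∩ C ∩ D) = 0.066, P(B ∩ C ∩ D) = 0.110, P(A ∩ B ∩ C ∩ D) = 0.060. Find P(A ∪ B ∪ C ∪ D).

By inclusion-exclusion,
P(A ∪ B ∪ C ∪ D) = 0.373 + 0.402 + 0.471 + 0.495 − 0.150 − 0.141 − 0.163 − 0.224 − 0.195 − 0.192 + 0.082 + 0.091 + 0.066 + 0.110 − 0.060 = 0.965

0.965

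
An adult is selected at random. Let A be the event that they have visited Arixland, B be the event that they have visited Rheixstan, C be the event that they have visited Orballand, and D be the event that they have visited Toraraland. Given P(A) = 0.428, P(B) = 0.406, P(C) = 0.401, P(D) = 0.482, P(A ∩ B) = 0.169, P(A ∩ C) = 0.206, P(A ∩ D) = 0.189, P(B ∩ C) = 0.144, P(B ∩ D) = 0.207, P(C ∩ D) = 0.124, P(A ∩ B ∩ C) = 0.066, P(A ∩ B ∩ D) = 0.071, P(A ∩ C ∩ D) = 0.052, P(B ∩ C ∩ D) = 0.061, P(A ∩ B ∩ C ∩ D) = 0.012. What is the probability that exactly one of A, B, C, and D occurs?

0.341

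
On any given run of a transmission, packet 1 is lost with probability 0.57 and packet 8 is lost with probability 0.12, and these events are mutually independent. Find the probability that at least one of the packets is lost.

0.6216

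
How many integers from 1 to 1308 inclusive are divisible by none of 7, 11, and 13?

942

By inclusion-exclusion,
186 + 118 + 100 − 16 − 14 − 9 + 1 = 366
1308 − 366 = 942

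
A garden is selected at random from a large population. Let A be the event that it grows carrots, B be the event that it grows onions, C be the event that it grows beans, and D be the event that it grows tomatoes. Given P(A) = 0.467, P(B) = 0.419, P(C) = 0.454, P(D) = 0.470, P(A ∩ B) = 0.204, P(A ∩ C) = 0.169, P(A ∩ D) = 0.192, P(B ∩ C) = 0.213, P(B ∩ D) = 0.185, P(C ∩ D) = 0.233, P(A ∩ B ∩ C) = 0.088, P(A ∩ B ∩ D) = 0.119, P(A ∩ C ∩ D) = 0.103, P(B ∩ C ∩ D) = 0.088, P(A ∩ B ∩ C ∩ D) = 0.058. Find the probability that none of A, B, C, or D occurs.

By inclusion–exclusion:
P(A ∪ B ∪ C ∪ D) = 0.467 + 0.419 + 0.454 + 0.470 − 0.204 − 0.169 − 0.192 − 0.213 − 0.185 − 0.233 + 0.088 + 0.119 + 0.103 + 0.088 − 0.058 = 0.954
P(none) = 1 − 0.954 = 0.046

0.046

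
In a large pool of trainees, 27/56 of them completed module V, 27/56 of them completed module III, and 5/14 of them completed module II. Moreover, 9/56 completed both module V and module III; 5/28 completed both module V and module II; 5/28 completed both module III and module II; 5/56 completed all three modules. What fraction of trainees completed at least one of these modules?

Using inclusion–exclusion:
P(at least one) = 27/56 + 27/56 + 5/14 − 9/56 − 5/28 − 5/28 + 5/56 = 25/28

25/28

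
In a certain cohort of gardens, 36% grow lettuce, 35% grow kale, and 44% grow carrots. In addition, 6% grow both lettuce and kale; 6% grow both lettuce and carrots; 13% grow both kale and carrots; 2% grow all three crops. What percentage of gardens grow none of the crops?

8%

By inclusion–exclusion:
P(at least one) = 36 + 35 + 44 − 6 − 6 − 13 + 2 = 92%
P(none) = 100% − 92% = 8%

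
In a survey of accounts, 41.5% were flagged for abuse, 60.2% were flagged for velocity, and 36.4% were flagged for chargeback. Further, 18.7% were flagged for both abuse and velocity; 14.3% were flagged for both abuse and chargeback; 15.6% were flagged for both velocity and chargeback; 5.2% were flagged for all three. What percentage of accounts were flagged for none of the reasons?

Apply inclusion-exclusion:
P(union) = 41.5 + 60.2 + 36.4 − 18.7 − 14.3 − 15.6 + 5.2 = 94.7%
P(none) = 100% − 94.7% = 5.3%

5.3%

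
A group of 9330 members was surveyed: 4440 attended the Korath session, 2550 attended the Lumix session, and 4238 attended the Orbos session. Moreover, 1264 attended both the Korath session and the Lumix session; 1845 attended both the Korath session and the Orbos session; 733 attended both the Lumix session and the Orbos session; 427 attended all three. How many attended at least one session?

7813

Inclusion–exclusion gives
|union| = 4440 + 2550 + 4238 − 1264 − 1845 − 733 + 427 = 7813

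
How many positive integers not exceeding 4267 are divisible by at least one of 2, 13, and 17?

2413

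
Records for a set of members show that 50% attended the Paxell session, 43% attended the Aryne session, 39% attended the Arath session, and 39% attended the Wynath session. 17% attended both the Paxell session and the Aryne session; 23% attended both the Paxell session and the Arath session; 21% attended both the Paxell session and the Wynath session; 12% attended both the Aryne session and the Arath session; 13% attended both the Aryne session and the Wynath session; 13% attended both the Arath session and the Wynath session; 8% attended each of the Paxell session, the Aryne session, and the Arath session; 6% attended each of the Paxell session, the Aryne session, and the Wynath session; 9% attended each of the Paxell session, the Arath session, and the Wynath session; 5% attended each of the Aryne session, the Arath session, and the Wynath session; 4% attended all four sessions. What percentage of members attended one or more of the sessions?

Using inclusion–exclusion:
P(union) = 50 + 43 + 39 + 39 − 17 − 23 − 21 − 12 − 13 − 13 + 8 + 6 + 9 + 5 − 4 = 96%

96%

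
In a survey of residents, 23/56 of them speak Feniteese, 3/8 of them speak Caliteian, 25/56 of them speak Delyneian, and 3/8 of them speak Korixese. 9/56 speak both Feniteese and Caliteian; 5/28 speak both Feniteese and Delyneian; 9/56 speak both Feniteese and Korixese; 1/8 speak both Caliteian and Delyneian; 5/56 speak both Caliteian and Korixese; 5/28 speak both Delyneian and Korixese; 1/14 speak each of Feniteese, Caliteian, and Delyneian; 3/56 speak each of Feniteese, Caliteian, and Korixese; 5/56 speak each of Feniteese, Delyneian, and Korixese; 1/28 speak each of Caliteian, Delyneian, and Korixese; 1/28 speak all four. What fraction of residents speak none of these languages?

Apply inclusion-exclusion:
P(at least one) = 23/56 + 3/8 + 25/56 + 3/8 − 9/56 − 5/28 − 9/56 − 1/8 − 5/56 − 5/28 + 1/14 + 3/56 + 5/56 + 1/28 − 1/28 = 13/14
P(none) = 1 − 13/14 = 1/14

1/14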